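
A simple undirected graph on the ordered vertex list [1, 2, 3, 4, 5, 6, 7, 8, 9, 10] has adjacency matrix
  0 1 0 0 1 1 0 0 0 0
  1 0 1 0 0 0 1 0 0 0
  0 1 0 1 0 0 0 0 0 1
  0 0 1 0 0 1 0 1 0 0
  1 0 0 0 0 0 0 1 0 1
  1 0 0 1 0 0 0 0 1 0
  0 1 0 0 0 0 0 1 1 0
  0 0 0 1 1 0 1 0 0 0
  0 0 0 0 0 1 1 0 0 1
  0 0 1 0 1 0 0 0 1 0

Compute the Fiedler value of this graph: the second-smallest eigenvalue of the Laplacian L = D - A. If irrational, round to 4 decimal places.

2

With the vertex order [1, 2, 3, 4, 5, 6, 7, 8, 9, 10], the degrees are [3, 3, 3, 3, 3, 3, 3, 3, 3, 3], giving D = diag(3, 3, 3, 3, 3, 3, 3, 3, 3, 3) and L = D - A. Computing the eigenvalues of L and sorting gives [0, 2, 2, 2, 2, 2, 5, 5, 5, 5]. The Fiedler value lambda_2 = 2 is strictly positive, so the graph is connected. The eigenvalues sum to 30, which equals trace(L) = 2|E|.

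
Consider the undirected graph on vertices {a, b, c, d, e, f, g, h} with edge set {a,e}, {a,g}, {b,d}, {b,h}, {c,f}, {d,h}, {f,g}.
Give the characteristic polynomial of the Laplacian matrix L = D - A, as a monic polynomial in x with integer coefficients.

x^8 - 14x^7 + 78x^6 - 218x^5 + 314x^4 - 210x^3 + 45x^2

Each diagonal entry of L is the vertex degree and each off-diagonal entry is -1 where an edge is present, 0 otherwise; in the order [a, b, c, d, e, f, g, h] the diagonal is [2, 2, 1, 2, 1, 2, 2, 2]. L has integer entries, so p(x) = det(xI - L) has integer coefficients. Expanding the determinant yields x^8 - 14x^7 + 78x^6 - 218x^5 + 314x^4 - 210x^3 + 45x^2. The constant term is 0 because L is singular (the all-ones vector lies in its kernel). There are 2 zeros in the spectrum, matching the 2 components.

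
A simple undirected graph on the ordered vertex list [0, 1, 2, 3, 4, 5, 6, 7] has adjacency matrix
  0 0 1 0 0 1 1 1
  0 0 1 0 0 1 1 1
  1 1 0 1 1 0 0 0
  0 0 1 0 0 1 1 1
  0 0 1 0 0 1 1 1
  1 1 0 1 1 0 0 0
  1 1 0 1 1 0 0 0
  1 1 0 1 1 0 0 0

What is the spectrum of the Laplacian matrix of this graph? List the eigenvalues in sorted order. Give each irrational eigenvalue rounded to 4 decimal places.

Reading degrees in the order [0, 1, 2, 3, 4, 5, 6, 7] gives [4, 4, 4, 4, 4, 4, 4, 4]; set D = diag(4, 4, 4, 4, 4, 4, 4, 4) and form L = D - A. Since every row of L sums to 0, the all-ones vector is in the kernel and 0 is an eigenvalue. There is one zero in the spectrum, matching the 1 component. The eigenvalues sum to 32, which equals trace(L) = 2|E|.

[0, 4, 4, 4, 4, 4, 4, 8]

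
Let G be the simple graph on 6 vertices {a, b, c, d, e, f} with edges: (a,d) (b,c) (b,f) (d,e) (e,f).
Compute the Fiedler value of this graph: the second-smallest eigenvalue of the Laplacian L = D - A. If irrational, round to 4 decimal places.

0.2679

Reading degrees in the order [a, b, c, d, e, f] gives [1, 2, 1, 2, 2, 2]; set D = diag(1, 2, 1, 2, 2, 2) and form L = D - A. The sorted Laplacian eigenvalues are [0, 0.2679, 1, 2, 3, 3.7321]; the algebraic connectivity is the second entry, 0.2679. The largest eigenvalue, 3.7321, is at most the vertex count 6. There is one zero in the spectrum, matching the 1 component.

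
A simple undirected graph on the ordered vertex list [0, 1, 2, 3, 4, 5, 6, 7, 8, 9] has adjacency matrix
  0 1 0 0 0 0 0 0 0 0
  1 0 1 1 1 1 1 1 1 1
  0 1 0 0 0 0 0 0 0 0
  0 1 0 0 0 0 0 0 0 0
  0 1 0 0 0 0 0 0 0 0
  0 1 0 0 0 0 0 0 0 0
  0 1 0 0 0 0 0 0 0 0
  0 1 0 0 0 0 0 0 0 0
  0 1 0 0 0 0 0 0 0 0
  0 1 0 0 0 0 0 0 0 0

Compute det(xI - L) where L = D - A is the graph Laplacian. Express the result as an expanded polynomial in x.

Each diagonal entry of L is the vertex degree and each off-diagonal entry is -1 where an edge is present, 0 otherwise; in the order [0, 1, 2, 3, 4, 5, 6, 7, 8, 9] the diagonal is [1, 9, 1, 1, 1, 1, 1, 1, 1, 1]. L has integer entries, so p(x) = det(xI - L) has integer coefficients. Expanding the determinant yields x^10 - 18x^9 + 108x^8 - 336x^7 + 630x^6 - 756x^5 + 588x^4 - 288x^3 + 81x^2 - 10x. The coefficient of x^9 equals -trace(L) = -18, matching the sum of degrees. The largest eigenvalue, 10, is at most the vertex count 10.

x^10 - 18x^9 + 108x^8 - 336x^7 + 630x^6 - 756x^5 + 588x^4 - 288x^3 + 81x^2 - 10x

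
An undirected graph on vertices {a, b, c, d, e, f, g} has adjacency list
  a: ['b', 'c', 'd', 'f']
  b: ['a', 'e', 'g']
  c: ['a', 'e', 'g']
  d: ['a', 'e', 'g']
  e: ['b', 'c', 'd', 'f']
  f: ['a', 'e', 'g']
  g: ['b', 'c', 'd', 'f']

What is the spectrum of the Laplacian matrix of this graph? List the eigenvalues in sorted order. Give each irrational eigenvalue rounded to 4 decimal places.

[0, 3, 3, 3, 4, 4, 7]

With the vertex order [a, b, c, d, e, f, g], the degrees are [4, 3, 3, 3, 4, 3, 4], giving D = diag(4, 3, 3, 3, 4, 3, 4) and L = D - A. The multiplicity of 0 as a Laplacian eigenvalue equals the number of connected components.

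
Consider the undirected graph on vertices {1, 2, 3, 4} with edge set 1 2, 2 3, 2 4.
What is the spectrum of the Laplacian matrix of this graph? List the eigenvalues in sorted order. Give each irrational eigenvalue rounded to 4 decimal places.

[0, 1, 1, 4]

Each diagonal entry of L is the vertex degree and each off-diagonal entry is -1 where an edge is present, 0 otherwise; in the order [1, 2, 3, 4] the diagonal is [1, 3, 1, 1]. Diagonalising L (or applying a numerical eigensolver to the 4x4 matrix) gives the spectrum above. The eigenvalues sum to 6, which equals trace(L) = 2|E|.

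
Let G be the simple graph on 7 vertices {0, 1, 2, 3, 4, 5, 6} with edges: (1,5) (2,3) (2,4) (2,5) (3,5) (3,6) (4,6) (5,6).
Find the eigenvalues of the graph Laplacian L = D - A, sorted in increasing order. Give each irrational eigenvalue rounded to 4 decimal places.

With the vertex order [0, 1, 2, 3, 4, 5, 6], the degrees are [0, 1, 3, 3, 2, 4, 3], giving D = diag(0, 1, 3, 3, 2, 4, 3) and L = D - A. Diagonalising L (or applying a numerical eigensolver to the 7x7 matrix) gives the spectrum above. The 2 zero eigenvalues correspond to the 2 connected components. There are 2 zeros in the spectrum, matching the 2 components.

[0, 0, 0.8929, 2.2123, 3, 4.5262, 5.3686]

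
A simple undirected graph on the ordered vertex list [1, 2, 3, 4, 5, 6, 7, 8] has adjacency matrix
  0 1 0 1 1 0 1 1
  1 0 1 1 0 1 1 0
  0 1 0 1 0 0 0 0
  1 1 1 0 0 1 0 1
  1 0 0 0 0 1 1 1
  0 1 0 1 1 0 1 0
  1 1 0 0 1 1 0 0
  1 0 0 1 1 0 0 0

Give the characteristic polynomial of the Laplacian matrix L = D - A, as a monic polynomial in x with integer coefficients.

With the vertex order [1, 2, 3, 4, 5, 6, 7, 8], the degrees are [5, 5, 2, 5, 4, 4, 4, 3], giving D = diag(5, 5, 2, 5, 4, 4, 4, 3) and L = D - A. Computing det(xI - L) by cofactor expansion (or equivalently via sum-over-permutations) gives x^8 - 32x^7 + 428x^6 - 3092x^5 + 12980x^4 - 31506x^3 + 40681x^2 - 21384x. The coefficient of x^7 equals -trace(L) = -32, matching the sum of degrees. The eigenvalues sum to 32, which equals trace(L) = 2|E|.

x^8 - 32x^7 + 428x^6 - 3092x^5 + 12980x^4 - 31506x^3 + 40681x^2 - 21384x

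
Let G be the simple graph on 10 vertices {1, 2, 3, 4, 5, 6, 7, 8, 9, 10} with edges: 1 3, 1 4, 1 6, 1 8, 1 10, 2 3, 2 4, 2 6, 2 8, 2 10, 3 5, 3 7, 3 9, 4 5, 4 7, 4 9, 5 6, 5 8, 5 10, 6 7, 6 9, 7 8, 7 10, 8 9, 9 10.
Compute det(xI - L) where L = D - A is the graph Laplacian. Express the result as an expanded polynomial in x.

Reading degrees in the order [1, 2, 3, 4, 5, 6, 7, 8, 9, 10] gives [5, 5, 5, 5, 5, 5, 5, 5, 5, 5]; set D = diag(5, 5, 5, 5, 5, 5, 5, 5, 5, 5) and form L = D - A. The eigenvalues of L are [0, 5, 5, 5, 5, 5, 5, 5, 5, 10]; the characteristic polynomial is the product of (x - lambda_i), which multiplies out to x^10 - 50x^9 + 1100x^8 - 14000x^7 + 113750x^6 - 612500x^5 + 2187500x^4 - 5000000x^3 + 6640625x^2 - 3906250x. The constant term is 0 because L is singular (the all-ones vector lies in its kernel).

x^10 - 50x^9 + 1100x^8 - 14000x^7 + 113750x^6 - 612500x^5 + 2187500x^4 - 5000000x^3 + 6640625x^2 - 3906250x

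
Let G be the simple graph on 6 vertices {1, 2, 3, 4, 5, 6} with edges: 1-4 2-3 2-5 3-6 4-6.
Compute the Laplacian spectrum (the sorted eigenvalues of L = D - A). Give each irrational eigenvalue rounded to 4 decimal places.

Reading degrees in the order [1, 2, 3, 4, 5, 6] gives [1, 2, 2, 2, 1, 2]; set D = diag(1, 2, 2, 2, 1, 2) and form L = D - A. The multiplicity of 0 as a Laplacian eigenvalue equals the number of connected components.

[0, 0.2679, 1, 2, 3, 3.7321]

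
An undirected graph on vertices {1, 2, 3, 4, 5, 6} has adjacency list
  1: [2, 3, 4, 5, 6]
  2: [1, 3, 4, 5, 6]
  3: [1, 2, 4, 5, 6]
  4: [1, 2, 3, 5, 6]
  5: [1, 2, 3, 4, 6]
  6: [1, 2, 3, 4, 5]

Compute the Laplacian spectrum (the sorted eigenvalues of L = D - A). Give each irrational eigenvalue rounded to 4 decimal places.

[0, 6, 6, 6, 6, 6]

With the vertex order [1, 2, 3, 4, 5, 6], the degrees are [5, 5, 5, 5, 5, 5], giving D = diag(5, 5, 5, 5, 5, 5) and L = D - A. L is symmetric positive semidefinite, so every eigenvalue is real and nonnegative. By the matrix-tree theorem the graph has (1/6) * product of the nonzero eigenvalues = 1296 spanning trees.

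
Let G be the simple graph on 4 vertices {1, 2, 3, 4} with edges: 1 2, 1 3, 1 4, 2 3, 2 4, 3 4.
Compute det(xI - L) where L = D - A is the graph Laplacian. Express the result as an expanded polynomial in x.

x^4 - 12x^3 + 48x^2 - 64x

Reading degrees in the order [1, 2, 3, 4] gives [3, 3, 3, 3]; set D = diag(3, 3, 3, 3) and form L = D - A. Computing det(xI - L) by cofactor expansion (or equivalently via sum-over-permutations) gives x^4 - 12x^3 + 48x^2 - 64x. Since p(0) = det(-L) = 0, x divides p(x). By the matrix-tree theorem the graph has (1/4) * product of the nonzero eigenvalues = 16 spanning trees.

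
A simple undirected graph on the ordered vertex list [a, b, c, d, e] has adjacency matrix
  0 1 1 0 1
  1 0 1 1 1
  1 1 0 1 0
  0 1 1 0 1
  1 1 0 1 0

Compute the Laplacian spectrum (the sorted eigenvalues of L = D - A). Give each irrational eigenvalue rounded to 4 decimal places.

[0, 3, 3, 5, 5]

Each diagonal entry of L is the vertex degree and each off-diagonal entry is -1 where an edge is present, 0 otherwise; in the order [a, b, c, d, e] the diagonal is [3, 4, 3, 3, 3]. L is symmetric positive semidefinite, so every eigenvalue is real and nonnegative. The single zero eigenvalue shows the graph is connected. The largest eigenvalue, 5, is at most the vertex count 5. There is one zero in the spectrum, matching the 1 component.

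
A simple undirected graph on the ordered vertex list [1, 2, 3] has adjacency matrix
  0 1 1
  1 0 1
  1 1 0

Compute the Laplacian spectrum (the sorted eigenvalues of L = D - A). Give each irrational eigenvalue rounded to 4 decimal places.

With the vertex order [1, 2, 3], the degrees are [2, 2, 2], giving D = diag(2, 2, 2) and L = D - A. Diagonalising L (or applying a numerical eigensolver to the 3x3 matrix) gives the spectrum above. The largest eigenvalue, 3, is at most the vertex count 3.

[0, 3, 3]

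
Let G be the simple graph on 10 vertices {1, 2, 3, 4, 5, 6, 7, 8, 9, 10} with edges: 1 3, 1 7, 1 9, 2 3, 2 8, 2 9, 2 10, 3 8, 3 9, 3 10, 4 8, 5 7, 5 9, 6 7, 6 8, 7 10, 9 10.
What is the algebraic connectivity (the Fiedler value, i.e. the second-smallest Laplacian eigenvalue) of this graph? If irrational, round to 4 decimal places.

With the vertex order [1, 2, 3, 4, 5, 6, 7, 8, 9, 10], the degrees are [3, 4, 5, 1, 2, 2, 4, 4, 5, 4], giving D = diag(3, 4, 5, 1, 2, 2, 4, 4, 5, 4) and L = D - A. The sorted Laplacian eigenvalues are [0, 0.7290, 1.6261, 1.8124, 2.7650, 3.7583, 4.8805, 5.4429, 6.4238, 6.5620]; the algebraic connectivity is the second entry, 0.7290. There is one zero in the spectrum, matching the 1 component.

0.7290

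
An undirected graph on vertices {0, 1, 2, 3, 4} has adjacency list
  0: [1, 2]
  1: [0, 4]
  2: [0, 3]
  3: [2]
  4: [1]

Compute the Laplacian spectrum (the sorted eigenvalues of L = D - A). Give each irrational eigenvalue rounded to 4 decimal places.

Each diagonal entry of L is the vertex degree and each off-diagonal entry is -1 where an edge is present, 0 otherwise; in the order [0, 1, 2, 3, 4] the diagonal is [2, 2, 2, 1, 1]. Since every row of L sums to 0, the all-ones vector is in the kernel and 0 is an eigenvalue. The single zero eigenvalue shows the graph is connected. The eigenvalues sum to 8, which equals trace(L) = 2|E|. By the matrix-tree theorem the graph has (1/5) * product of the nonzero eigenvalues = 1 spanning tree.

[0, 0.3820, 1.3820, 2.6180, 3.6180]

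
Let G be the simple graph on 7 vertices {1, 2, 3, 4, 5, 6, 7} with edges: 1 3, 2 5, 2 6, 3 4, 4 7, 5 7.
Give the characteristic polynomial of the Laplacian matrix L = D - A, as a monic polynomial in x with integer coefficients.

Each diagonal entry of L is the vertex degree and each off-diagonal entry is -1 where an edge is present, 0 otherwise; in the order [1, 2, 3, 4, 5, 6, 7] the diagonal is [1, 2, 2, 2, 2, 1, 2]. Computing det(xI - L) by cofactor expansion (or equivalently via sum-over-permutations) gives x^7 - 12x^6 + 55x^5 - 120x^4 + 126x^3 - 56x^2 + 7x. The constant term is 0 because L is singular (the all-ones vector lies in its kernel). The eigenvalues sum to 12, which equals trace(L) = 2|E|.

x^7 - 12x^6 + 55x^5 - 120x^4 + 126x^3 - 56x^2 + 7x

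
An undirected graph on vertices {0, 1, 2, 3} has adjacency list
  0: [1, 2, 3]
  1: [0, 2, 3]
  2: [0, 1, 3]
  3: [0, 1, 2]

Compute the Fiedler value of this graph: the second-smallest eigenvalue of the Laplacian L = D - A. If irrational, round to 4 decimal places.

4

Each diagonal entry of L is the vertex degree and each off-diagonal entry is -1 where an edge is present, 0 otherwise; in the order [0, 1, 2, 3] the diagonal is [3, 3, 3, 3]. The sorted Laplacian eigenvalues are [0, 4, 4, 4]; the algebraic connectivity is the second entry, 4. The largest eigenvalue, 4, is at most the vertex count 4.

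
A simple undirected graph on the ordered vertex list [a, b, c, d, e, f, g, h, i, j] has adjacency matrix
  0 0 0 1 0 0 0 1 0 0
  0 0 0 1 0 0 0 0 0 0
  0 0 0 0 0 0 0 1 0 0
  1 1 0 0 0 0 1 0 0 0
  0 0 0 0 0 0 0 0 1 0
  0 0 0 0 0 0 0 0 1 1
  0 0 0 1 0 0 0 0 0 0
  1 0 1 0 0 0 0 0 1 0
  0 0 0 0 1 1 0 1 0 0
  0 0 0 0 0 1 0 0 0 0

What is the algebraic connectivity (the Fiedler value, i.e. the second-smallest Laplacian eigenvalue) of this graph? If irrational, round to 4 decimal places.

0.1535

With the vertex order [a, b, c, d, e, f, g, h, i, j], the degrees are [2, 1, 1, 3, 1, 2, 1, 3, 3, 1], giving D = diag(2, 1, 1, 3, 1, 2, 1, 3, 3, 1) and L = D - A. The smallest Laplacian eigenvalue is always 0. The next one, lambda_2 = 0.1535, measures how hard the graph is to disconnect: larger values mean better connectivity.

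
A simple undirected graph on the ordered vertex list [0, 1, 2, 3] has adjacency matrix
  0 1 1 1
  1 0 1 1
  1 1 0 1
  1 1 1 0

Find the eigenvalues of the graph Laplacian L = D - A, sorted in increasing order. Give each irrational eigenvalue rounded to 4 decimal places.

[0, 4, 4, 4]

Each diagonal entry of L is the vertex degree and each off-diagonal entry is -1 where an edge is present, 0 otherwise; in the order [0, 1, 2, 3] the diagonal is [3, 3, 3, 3]. Since every row of L sums to 0, the all-ones vector is in the kernel and 0 is an eigenvalue. The single zero eigenvalue shows the graph is connected. There is one zero in the spectrum, matching the 1 component.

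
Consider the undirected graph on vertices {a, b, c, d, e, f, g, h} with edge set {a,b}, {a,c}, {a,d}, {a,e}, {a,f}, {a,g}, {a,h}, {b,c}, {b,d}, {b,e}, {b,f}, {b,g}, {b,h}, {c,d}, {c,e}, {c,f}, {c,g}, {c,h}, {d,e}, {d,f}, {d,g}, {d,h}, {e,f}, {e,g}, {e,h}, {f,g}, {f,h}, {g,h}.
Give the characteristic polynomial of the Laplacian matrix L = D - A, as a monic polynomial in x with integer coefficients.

With the vertex order [a, b, c, d, e, f, g, h], the degrees are [7, 7, 7, 7, 7, 7, 7, 7], giving D = diag(7, 7, 7, 7, 7, 7, 7, 7) and L = D - A. The eigenvalues of L are [0, 8, 8, 8, 8, 8, 8, 8]; the characteristic polynomial is the product of (x - lambda_i), which multiplies out to x^8 - 56x^7 + 1344x^6 - 17920x^5 + 143360x^4 - 688128x^3 + 1835008x^2 - 2097152x. The constant term is 0 because L is singular (the all-ones vector lies in its kernel). The largest eigenvalue, 8, is at most the vertex count 8.

x^8 - 56x^7 + 1344x^6 - 17920x^5 + 143360x^4 - 688128x^3 + 1835008x^2 - 2097152x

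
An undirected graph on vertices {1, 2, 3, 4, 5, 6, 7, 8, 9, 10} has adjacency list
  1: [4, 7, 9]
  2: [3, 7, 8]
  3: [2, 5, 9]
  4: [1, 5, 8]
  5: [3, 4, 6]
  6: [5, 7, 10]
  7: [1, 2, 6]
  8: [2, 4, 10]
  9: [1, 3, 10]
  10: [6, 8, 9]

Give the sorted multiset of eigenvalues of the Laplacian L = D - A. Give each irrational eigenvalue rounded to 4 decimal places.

[0, 2, 2, 2, 2, 2, 5, 5, 5, 5]

With the vertex order [1, 2, 3, 4, 5, 6, 7, 8, 9, 10], the degrees are [3, 3, 3, 3, 3, 3, 3, 3, 3, 3], giving D = diag(3, 3, 3, 3, 3, 3, 3, 3, 3, 3) and L = D - A. Since every row of L sums to 0, the all-ones vector is in the kernel and 0 is an eigenvalue. The single zero eigenvalue shows the graph is connected. By the matrix-tree theorem the graph has (1/10) * product of the nonzero eigenvalues = 2000 spanning trees. The largest eigenvalue, 5, is at most the vertex count 10.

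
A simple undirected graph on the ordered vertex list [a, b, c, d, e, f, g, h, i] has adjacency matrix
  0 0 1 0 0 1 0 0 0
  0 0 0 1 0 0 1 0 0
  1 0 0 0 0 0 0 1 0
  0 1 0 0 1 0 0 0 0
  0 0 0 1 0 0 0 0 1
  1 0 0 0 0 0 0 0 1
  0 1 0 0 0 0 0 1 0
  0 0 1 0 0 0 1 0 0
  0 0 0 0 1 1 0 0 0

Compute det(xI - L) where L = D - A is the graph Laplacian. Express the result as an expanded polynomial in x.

x^9 - 18x^8 + 135x^7 - 546x^6 + 1287x^5 - 1782x^4 + 1386x^3 - 540x^2 + 81x

Reading degrees in the order [a, b, c, d, e, f, g, h, i] gives [2, 2, 2, 2, 2, 2, 2, 2, 2]; set D = diag(2, 2, 2, 2, 2, 2, 2, 2, 2) and form L = D - A. Computing det(xI - L) by cofactor expansion (or equivalently via sum-over-permutations) gives x^9 - 18x^8 + 135x^7 - 546x^6 + 1287x^5 - 1782x^4 + 1386x^3 - 540x^2 + 81x. Since p(0) = det(-L) = 0, x divides p(x). There is one zero in the spectrum, matching the 1 component.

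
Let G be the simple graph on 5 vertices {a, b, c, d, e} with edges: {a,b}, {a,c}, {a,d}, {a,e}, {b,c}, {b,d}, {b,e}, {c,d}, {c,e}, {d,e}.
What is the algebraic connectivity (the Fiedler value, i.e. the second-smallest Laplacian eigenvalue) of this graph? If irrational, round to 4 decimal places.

Reading degrees in the order [a, b, c, d, e] gives [4, 4, 4, 4, 4]; set D = diag(4, 4, 4, 4, 4) and form L = D - A. The smallest Laplacian eigenvalue is always 0. The next one, lambda_2 = 5, measures how hard the graph is to disconnect: larger values mean better connectivity. The eigenvalues sum to 20, which equals trace(L) = 2|E|. By the matrix-tree theorem the graph has (1/5) * product of the nonzero eigenvalues = 125 spanning trees.

5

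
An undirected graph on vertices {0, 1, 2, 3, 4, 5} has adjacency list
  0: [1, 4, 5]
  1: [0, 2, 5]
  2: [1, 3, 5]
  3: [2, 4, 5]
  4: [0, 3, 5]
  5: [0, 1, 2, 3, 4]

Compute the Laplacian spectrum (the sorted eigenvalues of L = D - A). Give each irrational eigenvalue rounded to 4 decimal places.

[0, 2.3820, 2.3820, 4.6180, 4.6180, 6]

Each diagonal entry of L is the vertex degree and each off-diagonal entry is -1 where an edge is present, 0 otherwise; in the order [0, 1, 2, 3, 4, 5] the diagonal is [3, 3, 3, 3, 3, 5]. Since every row of L sums to 0, the all-ones vector is in the kernel and 0 is an eigenvalue. The single zero eigenvalue shows the graph is connected. By the matrix-tree theorem the graph has (1/6) * product of the nonzero eigenvalues = 121 spanning trees.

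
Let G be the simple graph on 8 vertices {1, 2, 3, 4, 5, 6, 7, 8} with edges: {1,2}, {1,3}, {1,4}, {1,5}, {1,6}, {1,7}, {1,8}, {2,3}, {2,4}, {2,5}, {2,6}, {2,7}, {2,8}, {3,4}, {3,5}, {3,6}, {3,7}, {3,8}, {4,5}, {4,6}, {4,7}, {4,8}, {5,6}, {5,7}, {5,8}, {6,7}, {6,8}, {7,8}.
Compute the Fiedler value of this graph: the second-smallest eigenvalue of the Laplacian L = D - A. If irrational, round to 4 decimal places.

Reading degrees in the order [1, 2, 3, 4, 5, 6, 7, 8] gives [7, 7, 7, 7, 7, 7, 7, 7]; set D = diag(7, 7, 7, 7, 7, 7, 7, 7) and form L = D - A. The sorted Laplacian eigenvalues are [0, 8, 8, 8, 8, 8, 8, 8]; the algebraic connectivity is the second entry, 8. The eigenvalues sum to 56, which equals trace(L) = 2|E|.

8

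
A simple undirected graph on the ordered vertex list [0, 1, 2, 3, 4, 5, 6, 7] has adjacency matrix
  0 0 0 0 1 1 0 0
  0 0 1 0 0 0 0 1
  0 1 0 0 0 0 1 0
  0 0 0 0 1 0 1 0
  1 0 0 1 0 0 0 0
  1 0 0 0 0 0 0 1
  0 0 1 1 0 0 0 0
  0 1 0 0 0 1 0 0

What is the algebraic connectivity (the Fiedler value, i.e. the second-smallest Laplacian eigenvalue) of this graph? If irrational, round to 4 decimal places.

0.5858

Reading degrees in the order [0, 1, 2, 3, 4, 5, 6, 7] gives [2, 2, 2, 2, 2, 2, 2, 2]; set D = diag(2, 2, 2, 2, 2, 2, 2, 2) and form L = D - A. The smallest Laplacian eigenvalue is always 0. The next one, lambda_2 = 0.5858, measures how hard the graph is to disconnect: larger values mean better connectivity.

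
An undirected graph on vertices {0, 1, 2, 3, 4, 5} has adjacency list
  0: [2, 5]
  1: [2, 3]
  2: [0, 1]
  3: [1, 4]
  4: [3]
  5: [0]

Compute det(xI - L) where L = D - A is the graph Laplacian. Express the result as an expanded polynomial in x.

Each diagonal entry of L is the vertex degree and each off-diagonal entry is -1 where an edge is present, 0 otherwise; in the order [0, 1, 2, 3, 4, 5] the diagonal is [2, 2, 2, 2, 1, 1]. L has integer entries, so p(x) = det(xI - L) has integer coefficients. Expanding the determinant yields x^6 - 10x^5 + 36x^4 - 56x^3 + 35x^2 - 6x. The constant term is 0 because L is singular (the all-ones vector lies in its kernel). By the matrix-tree theorem the graph has (1/6) * product of the nonzero eigenvalues = 1 spanning tree. There is one zero in the spectrum, matching the 1 component.

x^6 - 10x^5 + 36x^4 - 56x^3 + 35x^2 - 6x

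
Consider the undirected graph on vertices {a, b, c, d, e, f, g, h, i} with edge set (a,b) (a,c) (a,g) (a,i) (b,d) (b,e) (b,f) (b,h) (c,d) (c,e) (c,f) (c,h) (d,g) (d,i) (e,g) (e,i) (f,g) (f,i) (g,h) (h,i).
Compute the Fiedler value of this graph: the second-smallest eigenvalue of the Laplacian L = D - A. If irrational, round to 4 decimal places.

With the vertex order [a, b, c, d, e, f, g, h, i], the degrees are [4, 5, 5, 4, 4, 4, 5, 4, 5], giving D = diag(4, 5, 5, 4, 4, 4, 5, 4, 5) and L = D - A. Computing the eigenvalues of L and sorting gives [0, 4, 4, 4, 4, 5, 5, 5, 9]. The Fiedler value lambda_2 = 4 is strictly positive, so the graph is connected. There is one zero in the spectrum, matching the 1 component. By the matrix-tree theorem the graph has (1/9) * product of the nonzero eigenvalues = 32000 spanning trees.

4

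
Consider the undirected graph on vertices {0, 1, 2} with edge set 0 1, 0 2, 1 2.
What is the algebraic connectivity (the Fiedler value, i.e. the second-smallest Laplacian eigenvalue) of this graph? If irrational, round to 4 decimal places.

3

Each diagonal entry of L is the vertex degree and each off-diagonal entry is -1 where an edge is present, 0 otherwise; in the order [0, 1, 2] the diagonal is [2, 2, 2]. Computing the eigenvalues of L and sorting gives [0, 3, 3]. The Fiedler value lambda_2 = 3 is strictly positive, so the graph is connected. By the matrix-tree theorem the graph has (1/3) * product of the nonzero eigenvalues = 3 spanning trees. There is one zero in the spectrum, matching the 1 component.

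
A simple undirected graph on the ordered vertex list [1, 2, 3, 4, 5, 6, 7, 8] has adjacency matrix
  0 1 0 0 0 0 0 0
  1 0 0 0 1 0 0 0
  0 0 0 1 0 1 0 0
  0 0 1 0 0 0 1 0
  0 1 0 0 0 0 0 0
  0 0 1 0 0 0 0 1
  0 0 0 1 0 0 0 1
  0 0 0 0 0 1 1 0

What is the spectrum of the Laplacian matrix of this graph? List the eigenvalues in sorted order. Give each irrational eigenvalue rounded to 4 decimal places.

Each diagonal entry of L is the vertex degree and each off-diagonal entry is -1 where an edge is present, 0 otherwise; in the order [1, 2, 3, 4, 5, 6, 7, 8] the diagonal is [1, 2, 2, 2, 1, 2, 2, 2]. L is symmetric positive semidefinite, so every eigenvalue is real and nonnegative. The 2 zero eigenvalues correspond to the 2 connected components. There are 2 zeros in the spectrum, matching the 2 components. The eigenvalues sum to 14, which equals trace(L) = 2|E|.

[0, 0, 1, 1.3820, 1.3820, 3, 3.6180, 3.6180]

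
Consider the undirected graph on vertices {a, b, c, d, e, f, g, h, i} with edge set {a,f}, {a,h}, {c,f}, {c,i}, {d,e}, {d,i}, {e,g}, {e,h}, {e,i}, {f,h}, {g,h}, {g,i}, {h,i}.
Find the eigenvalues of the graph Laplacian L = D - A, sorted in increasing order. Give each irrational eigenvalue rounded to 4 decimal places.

Each diagonal entry of L is the vertex degree and each off-diagonal entry is -1 where an edge is present, 0 otherwise; in the order [a, b, c, d, e, f, g, h, i] the diagonal is [2, 0, 2, 2, 4, 3, 3, 5, 5]. L is symmetric positive semidefinite, so every eigenvalue is real and nonnegative. The 2 zero eigenvalues correspond to the 2 connected components. The eigenvalues sum to 26, which equals trace(L) = 2|E|. The largest eigenvalue, 6.5098, is at most the vertex count 9.

[0, 0, 1.0657, 1.7767, 2.3340, 3.8846, 4.7628, 5.6664, 6.5098]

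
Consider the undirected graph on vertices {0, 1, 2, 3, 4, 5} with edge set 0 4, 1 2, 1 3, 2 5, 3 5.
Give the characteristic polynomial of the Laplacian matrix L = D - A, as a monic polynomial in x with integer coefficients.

Reading degrees in the order [0, 1, 2, 3, 4, 5] gives [1, 2, 2, 2, 1, 2]; set D = diag(1, 2, 2, 2, 1, 2) and form L = D - A. The eigenvalues of L are [0, 0, 2, 2, 2, 4]; the characteristic polynomial is the product of (x - lambda_i), which multiplies out to x^6 - 10x^5 + 36x^4 - 56x^3 + 32x^2. The constant term is 0 because L is singular (the all-ones vector lies in its kernel). There are 2 zeros in the spectrum, matching the 2 components. The eigenvalues sum to 10, which equals trace(L) = 2|E|.

x^6 - 10x^5 + 36x^4 - 56x^3 + 32x^2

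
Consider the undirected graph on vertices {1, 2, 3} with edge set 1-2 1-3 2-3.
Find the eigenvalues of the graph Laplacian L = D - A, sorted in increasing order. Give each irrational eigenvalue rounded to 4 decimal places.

[0, 3, 3]

Reading degrees in the order [1, 2, 3] gives [2, 2, 2]; set D = diag(2, 2, 2) and form L = D - A. L is symmetric positive semidefinite, so every eigenvalue is real and nonnegative. There is one zero in the spectrum, matching the 1 component.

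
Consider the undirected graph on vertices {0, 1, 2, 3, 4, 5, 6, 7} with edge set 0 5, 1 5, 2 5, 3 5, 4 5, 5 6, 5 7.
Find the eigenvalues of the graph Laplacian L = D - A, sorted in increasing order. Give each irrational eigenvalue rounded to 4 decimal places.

With the vertex order [0, 1, 2, 3, 4, 5, 6, 7], the degrees are [1, 1, 1, 1, 1, 7, 1, 1], giving D = diag(1, 1, 1, 1, 1, 7, 1, 1) and L = D - A. Diagonalising L (or applying a numerical eigensolver to the 8x8 matrix) gives the spectrum above. The eigenvalues sum to 14, which equals trace(L) = 2|E|.

[0, 1, 1, 1, 1, 1, 1, 8]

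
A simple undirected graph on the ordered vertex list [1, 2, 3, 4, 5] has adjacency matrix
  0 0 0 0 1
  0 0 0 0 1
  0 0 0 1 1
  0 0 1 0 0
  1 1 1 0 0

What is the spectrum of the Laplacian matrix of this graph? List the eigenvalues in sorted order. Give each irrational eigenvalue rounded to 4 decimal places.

Reading degrees in the order [1, 2, 3, 4, 5] gives [1, 1, 2, 1, 3]; set D = diag(1, 1, 2, 1, 3) and form L = D - A. Diagonalising L (or applying a numerical eigensolver to the 5x5 matrix) gives the spectrum above.

[0, 0.5188, 1, 2.3111, 4.1701]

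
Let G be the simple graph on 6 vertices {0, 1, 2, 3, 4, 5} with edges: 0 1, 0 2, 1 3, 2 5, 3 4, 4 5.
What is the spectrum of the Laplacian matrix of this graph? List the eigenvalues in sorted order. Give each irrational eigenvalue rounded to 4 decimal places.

[0, 1, 1, 3, 3, 4]

Each diagonal entry of L is the vertex degree and each off-diagonal entry is -1 where an edge is present, 0 otherwise; in the order [0, 1, 2, 3, 4, 5] the diagonal is [2, 2, 2, 2, 2, 2]. The multiplicity of 0 as a Laplacian eigenvalue equals the number of connected components. The single zero eigenvalue shows the graph is connected. By the matrix-tree theorem the graph has (1/6) * product of the nonzero eigenvalues = 6 spanning trees.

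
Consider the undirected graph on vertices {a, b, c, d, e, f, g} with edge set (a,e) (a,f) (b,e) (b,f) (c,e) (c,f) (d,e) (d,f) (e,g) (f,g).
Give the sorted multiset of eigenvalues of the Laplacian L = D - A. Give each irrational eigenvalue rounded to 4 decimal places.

With the vertex order [a, b, c, d, e, f, g], the degrees are [2, 2, 2, 2, 5, 5, 2], giving D = diag(2, 2, 2, 2, 5, 5, 2) and L = D - A. The multiplicity of 0 as a Laplacian eigenvalue equals the number of connected components. The eigenvalues sum to 20, which equals trace(L) = 2|E|.

[0, 2, 2, 2, 2, 5, 7]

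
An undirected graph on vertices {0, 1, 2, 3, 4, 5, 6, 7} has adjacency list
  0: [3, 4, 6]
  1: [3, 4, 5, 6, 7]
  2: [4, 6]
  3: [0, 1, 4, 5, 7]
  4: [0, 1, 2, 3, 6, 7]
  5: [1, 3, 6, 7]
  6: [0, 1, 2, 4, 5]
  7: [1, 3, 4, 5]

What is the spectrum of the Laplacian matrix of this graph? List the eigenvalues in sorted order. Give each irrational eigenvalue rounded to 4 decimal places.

[0, 1.7941, 2.7625, 4.3776, 5.2367, 5.6699, 6.7839, 7.3752]

Each diagonal entry of L is the vertex degree and each off-diagonal entry is -1 where an edge is present, 0 otherwise; in the order [0, 1, 2, 3, 4, 5, 6, 7] the diagonal is [3, 5, 2, 5, 6, 4, 5, 4]. Since every row of L sums to 0, the all-ones vector is in the kernel and 0 is an eigenvalue. The eigenvalues sum to 34, which equals trace(L) = 2|E|. By the matrix-tree theorem the graph has (1/8) * product of the nonzero eigenvalues = 4029 spanning trees.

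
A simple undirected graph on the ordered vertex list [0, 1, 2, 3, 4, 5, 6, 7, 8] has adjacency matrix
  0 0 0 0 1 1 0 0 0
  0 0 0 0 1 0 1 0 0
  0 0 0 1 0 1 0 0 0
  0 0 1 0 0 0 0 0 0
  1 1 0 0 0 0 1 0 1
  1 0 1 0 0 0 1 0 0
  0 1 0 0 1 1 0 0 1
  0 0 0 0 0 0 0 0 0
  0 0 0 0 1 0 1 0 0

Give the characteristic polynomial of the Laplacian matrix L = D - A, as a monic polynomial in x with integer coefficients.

Each diagonal entry of L is the vertex degree and each off-diagonal entry is -1 where an edge is present, 0 otherwise; in the order [0, 1, 2, 3, 4, 5, 6, 7, 8] the diagonal is [2, 2, 2, 1, 4, 3, 4, 0, 2]. L has integer entries, so p(x) = det(xI - L) has integer coefficients. Expanding the determinant yields x^9 - 20x^8 + 161x^7 - 670x^6 + 1538x^5 - 1910x^4 + 1140x^3 - 224x^2. Since p(0) = det(-L) = 0, x divides p(x). The largest eigenvalue, 5.5616, is at most the vertex count 9.

x^9 - 20x^8 + 161x^7 - 670x^6 + 1538x^5 - 1910x^4 + 1140x^3 - 224x^2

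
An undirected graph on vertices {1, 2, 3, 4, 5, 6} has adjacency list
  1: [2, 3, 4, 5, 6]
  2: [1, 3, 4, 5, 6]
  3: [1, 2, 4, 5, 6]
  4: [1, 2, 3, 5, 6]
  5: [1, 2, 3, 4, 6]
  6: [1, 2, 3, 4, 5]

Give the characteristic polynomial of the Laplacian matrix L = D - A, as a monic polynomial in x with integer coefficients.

Each diagonal entry of L is the vertex degree and each off-diagonal entry is -1 where an edge is present, 0 otherwise; in the order [1, 2, 3, 4, 5, 6] the diagonal is [5, 5, 5, 5, 5, 5]. The eigenvalues of L are [0, 6, 6, 6, 6, 6]; the characteristic polynomial is the product of (x - lambda_i), which multiplies out to x^6 - 30x^5 + 360x^4 - 2160x^3 + 6480x^2 - 7776x. The constant term is 0 because L is singular (the all-ones vector lies in its kernel). The eigenvalues sum to 30, which equals trace(L) = 2|E|. The largest eigenvalue, 6, is at most the vertex count 6.

x^6 - 30x^5 + 360x^4 - 2160x^3 + 6480x^2 - 7776x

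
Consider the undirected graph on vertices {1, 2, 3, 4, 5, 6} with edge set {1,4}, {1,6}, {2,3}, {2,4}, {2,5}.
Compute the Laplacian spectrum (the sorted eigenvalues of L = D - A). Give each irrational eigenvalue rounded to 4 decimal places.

Each diagonal entry of L is the vertex degree and each off-diagonal entry is -1 where an edge is present, 0 otherwise; in the order [1, 2, 3, 4, 5, 6] the diagonal is [2, 3, 1, 2, 1, 1]. Since every row of L sums to 0, the all-ones vector is in the kernel and 0 is an eigenvalue. The eigenvalues sum to 10, which equals trace(L) = 2|E|. The largest eigenvalue, 4.2143, is at most the vertex count 6.

[0, 0.3249, 1, 1.4608, 3, 4.2143]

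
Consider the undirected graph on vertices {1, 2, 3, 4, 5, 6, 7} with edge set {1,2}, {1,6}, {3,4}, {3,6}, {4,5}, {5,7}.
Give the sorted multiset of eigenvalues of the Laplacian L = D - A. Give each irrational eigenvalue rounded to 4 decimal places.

[0, 0.1981, 0.7530, 1.5550, 2.4450, 3.2470, 3.8019]

Each diagonal entry of L is the vertex degree and each off-diagonal entry is -1 where an edge is present, 0 otherwise; in the order [1, 2, 3, 4, 5, 6, 7] the diagonal is [2, 1, 2, 2, 2, 2, 1]. The multiplicity of 0 as a Laplacian eigenvalue equals the number of connected components. The largest eigenvalue, 3.8019, is at most the vertex count 7.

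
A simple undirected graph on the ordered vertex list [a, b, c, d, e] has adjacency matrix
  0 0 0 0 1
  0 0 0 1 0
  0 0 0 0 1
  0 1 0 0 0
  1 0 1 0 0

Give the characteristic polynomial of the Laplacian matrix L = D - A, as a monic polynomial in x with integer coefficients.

x^5 - 6x^4 + 11x^3 - 6x^2

With the vertex order [a, b, c, d, e], the degrees are [1, 1, 1, 1, 2], giving D = diag(1, 1, 1, 1, 2) and L = D - A. The eigenvalues of L are [0, 0, 1, 2, 3]; the characteristic polynomial is the product of (x - lambda_i), which multiplies out to x^5 - 6x^4 + 11x^3 - 6x^2. Since p(0) = det(-L) = 0, x divides p(x).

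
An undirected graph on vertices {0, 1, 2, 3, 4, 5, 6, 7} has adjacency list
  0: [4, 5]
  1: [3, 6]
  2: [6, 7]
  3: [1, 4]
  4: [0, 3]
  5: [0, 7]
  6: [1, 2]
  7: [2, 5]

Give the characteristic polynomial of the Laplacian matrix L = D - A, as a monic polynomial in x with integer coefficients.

With the vertex order [0, 1, 2, 3, 4, 5, 6, 7], the degrees are [2, 2, 2, 2, 2, 2, 2, 2], giving D = diag(2, 2, 2, 2, 2, 2, 2, 2) and L = D - A. L has integer entries, so p(x) = det(xI - L) has integer coefficients. Expanding the determinant yields x^8 - 16x^7 + 104x^6 - 352x^5 + 660x^4 - 672x^3 + 336x^2 - 64x. The coefficient of x^7 equals -trace(L) = -16, matching the sum of degrees. There is one zero in the spectrum, matching the 1 component. By the matrix-tree theorem the graph has (1/8) * product of the nonzero eigenvalues = 8 spanning trees.

x^8 - 16x^7 + 104x^6 - 352x^5 + 660x^4 - 672x^3 + 336x^2 - 64x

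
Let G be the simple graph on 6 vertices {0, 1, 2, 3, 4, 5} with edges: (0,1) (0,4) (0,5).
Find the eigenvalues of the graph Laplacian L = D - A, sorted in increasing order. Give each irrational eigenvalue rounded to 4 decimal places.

Reading degrees in the order [0, 1, 2, 3, 4, 5] gives [3, 1, 0, 0, 1, 1]; set D = diag(3, 1, 0, 0, 1, 1) and form L = D - A. Diagonalising L (or applying a numerical eigensolver to the 6x6 matrix) gives the spectrum above. The 3 zero eigenvalues correspond to the 3 connected components. There are 3 zeros in the spectrum, matching the 3 components. The eigenvalues sum to 6, which equals trace(L) = 2|E|.

[0, 0, 0, 1, 1, 4]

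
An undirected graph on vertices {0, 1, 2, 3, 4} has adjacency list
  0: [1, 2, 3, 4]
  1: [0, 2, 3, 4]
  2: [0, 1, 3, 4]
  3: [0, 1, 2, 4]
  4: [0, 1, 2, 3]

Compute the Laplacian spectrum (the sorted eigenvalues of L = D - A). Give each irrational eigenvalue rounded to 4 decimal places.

[0, 5, 5, 5, 5]

With the vertex order [0, 1, 2, 3, 4], the degrees are [4, 4, 4, 4, 4], giving D = diag(4, 4, 4, 4, 4) and L = D - A. Diagonalising L (or applying a numerical eigensolver to the 5x5 matrix) gives the spectrum above. The single zero eigenvalue shows the graph is connected. The largest eigenvalue, 5, is at most the vertex count 5.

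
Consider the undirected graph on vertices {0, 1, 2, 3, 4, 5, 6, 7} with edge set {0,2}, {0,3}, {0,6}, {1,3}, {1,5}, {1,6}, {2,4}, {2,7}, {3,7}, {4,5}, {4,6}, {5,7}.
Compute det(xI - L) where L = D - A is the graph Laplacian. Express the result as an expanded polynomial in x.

Each diagonal entry of L is the vertex degree and each off-diagonal entry is -1 where an edge is present, 0 otherwise; in the order [0, 1, 2, 3, 4, 5, 6, 7] the diagonal is [3, 3, 3, 3, 3, 3, 3, 3]. Computing det(xI - L) by cofactor expansion (or equivalently via sum-over-permutations) gives x^8 - 24x^7 + 240x^6 - 1296x^5 + 4080x^4 - 7488x^3 + 7424x^2 - 3072x. The coefficient of x^7 equals -trace(L) = -24, matching the sum of degrees. There is one zero in the spectrum, matching the 1 component.

x^8 - 24x^7 + 240x^6 - 1296x^5 + 4080x^4 - 7488x^3 + 7424x^2 - 3072x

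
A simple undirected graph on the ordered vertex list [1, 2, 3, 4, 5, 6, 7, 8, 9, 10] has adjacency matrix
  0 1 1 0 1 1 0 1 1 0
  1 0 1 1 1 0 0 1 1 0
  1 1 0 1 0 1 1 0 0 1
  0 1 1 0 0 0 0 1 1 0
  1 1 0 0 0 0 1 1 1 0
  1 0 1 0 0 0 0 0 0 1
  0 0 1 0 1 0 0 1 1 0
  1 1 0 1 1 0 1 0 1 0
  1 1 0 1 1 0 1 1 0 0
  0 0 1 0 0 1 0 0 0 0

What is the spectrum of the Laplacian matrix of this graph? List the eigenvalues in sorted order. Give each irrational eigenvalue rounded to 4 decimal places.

[0, 1.2288, 3.3823, 3.6134, 4.5876, 5.9452, 6.5619, 7, 7.2924, 8.3883]

Each diagonal entry of L is the vertex degree and each off-diagonal entry is -1 where an edge is present, 0 otherwise; in the order [1, 2, 3, 4, 5, 6, 7, 8, 9, 10] the diagonal is [6, 6, 6, 4, 5, 3, 4, 6, 6, 2]. Diagonalising L (or applying a numerical eigensolver to the 10x10 matrix) gives the spectrum above. The single zero eigenvalue shows the graph is connected. The eigenvalues sum to 48, which equals trace(L) = 2|E|. By the matrix-tree theorem the graph has (1/10) * product of the nonzero eigenvalues = 115094 spanning trees.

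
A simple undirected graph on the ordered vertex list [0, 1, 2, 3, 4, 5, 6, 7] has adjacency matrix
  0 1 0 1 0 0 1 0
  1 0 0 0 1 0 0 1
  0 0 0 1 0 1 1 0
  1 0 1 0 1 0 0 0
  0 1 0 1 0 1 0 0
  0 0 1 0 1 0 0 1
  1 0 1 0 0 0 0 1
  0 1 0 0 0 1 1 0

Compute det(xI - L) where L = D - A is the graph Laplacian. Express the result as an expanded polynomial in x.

x^8 - 24x^7 + 240x^6 - 1296x^5 + 4080x^4 - 7488x^3 + 7424x^2 - 3072x

Reading degrees in the order [0, 1, 2, 3, 4, 5, 6, 7] gives [3, 3, 3, 3, 3, 3, 3, 3]; set D = diag(3, 3, 3, 3, 3, 3, 3, 3) and form L = D - A. L has integer entries, so p(x) = det(xI - L) has integer coefficients. Expanding the determinant yields x^8 - 24x^7 + 240x^6 - 1296x^5 + 4080x^4 - 7488x^3 + 7424x^2 - 3072x. The constant term is 0 because L is singular (the all-ones vector lies in its kernel). The largest eigenvalue, 6, is at most the vertex count 8.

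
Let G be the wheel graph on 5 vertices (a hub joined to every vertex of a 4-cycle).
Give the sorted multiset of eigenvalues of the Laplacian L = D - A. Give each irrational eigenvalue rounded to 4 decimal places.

The graph has 5 vertices and degree multiset [4, 3, 3, 3, 3]; D is the diagonal matrix of degrees and L = D - A. L is symmetric positive semidefinite, so every eigenvalue is real and nonnegative. By the matrix-tree theorem the graph has (1/5) * product of the nonzero eigenvalues = 45 spanning trees.

[0, 3, 3, 5, 5]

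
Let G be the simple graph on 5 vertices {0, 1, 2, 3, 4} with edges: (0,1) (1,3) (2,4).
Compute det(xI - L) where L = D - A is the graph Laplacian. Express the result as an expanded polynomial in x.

Each diagonal entry of L is the vertex degree and each off-diagonal entry is -1 where an edge is present, 0 otherwise; in the order [0, 1, 2, 3, 4] the diagonal is [1, 2, 1, 1, 1]. The eigenvalues of L are [0, 0, 1, 2, 3]; the characteristic polynomial is the product of (x - lambda_i), which multiplies out to x^5 - 6x^4 + 11x^3 - 6x^2. Since p(0) = det(-L) = 0, x divides p(x). The eigenvalues sum to 6, which equals trace(L) = 2|E|.

x^5 - 6x^4 + 11x^3 - 6x^2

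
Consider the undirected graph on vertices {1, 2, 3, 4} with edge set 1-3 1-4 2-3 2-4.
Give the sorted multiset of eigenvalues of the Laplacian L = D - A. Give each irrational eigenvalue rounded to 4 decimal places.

[0, 2, 2, 4]

Reading degrees in the order [1, 2, 3, 4] gives [2, 2, 2, 2]; set D = diag(2, 2, 2, 2) and form L = D - A. L is symmetric positive semidefinite, so every eigenvalue is real and nonnegative. The single zero eigenvalue shows the graph is connected.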